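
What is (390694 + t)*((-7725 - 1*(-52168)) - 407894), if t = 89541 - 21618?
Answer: -166684807267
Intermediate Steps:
t = 67923
(390694 + t)*((-7725 - 1*(-52168)) - 407894) = (390694 + 67923)*((-7725 - 1*(-52168)) - 407894) = 458617*((-7725 + 52168) - 407894) = 458617*(44443 - 407894) = 458617*(-363451) = -166684807267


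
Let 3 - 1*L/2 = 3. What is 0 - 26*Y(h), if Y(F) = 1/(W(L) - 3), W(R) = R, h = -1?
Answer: 26/3 ≈ 8.6667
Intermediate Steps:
L = 0 (L = 6 - 2*3 = 6 - 6 = 0)
Y(F) = -⅓ (Y(F) = 1/(0 - 3) = 1/(-3) = -⅓)
0 - 26*Y(h) = 0 - 26*(-⅓) = 0 + 26/3 = 26/3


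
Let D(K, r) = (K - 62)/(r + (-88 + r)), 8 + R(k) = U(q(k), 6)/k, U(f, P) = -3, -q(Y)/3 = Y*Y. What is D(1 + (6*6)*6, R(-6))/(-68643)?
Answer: 155/7070229 ≈ 2.1923e-5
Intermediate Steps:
q(Y) = -3*Y**2 (q(Y) = -3*Y*Y = -3*Y**2)
R(k) = -8 - 3/k
D(K, r) = (-62 + K)/(-88 + 2*r)
D(1 + (6*6)*6, R(-6))/(-68643) = ((-62 + (1 + (6*6)*6))/(2*(-44 + (-8 - 3/(-6)))))/(-68643) = ((-62 + (1 + 36*6))/(2*(-44 + (-8 - 3*(-1/6)))))*(-1/68643) = ((-62 + (1 + 216))/(2*(-44 + (-8 + 1/2))))*(-1/68643) = ((-62 + 217)/(2*(-44 - 15/2)))*(-1/68643) = ((1/2)*155/(-103/2))*(-1/68643) = ((1/2)*(-2/103)*155)*(-1/68643) = -155/103*(-1/68643) = 155/7070229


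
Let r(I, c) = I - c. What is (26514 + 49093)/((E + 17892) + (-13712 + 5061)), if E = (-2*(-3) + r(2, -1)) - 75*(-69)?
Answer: 75607/14425 ≈ 5.2414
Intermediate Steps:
E = 5184 (E = (-2*(-3) + (2 - 1*(-1))) - 75*(-69) = (6 + (2 + 1)) + 5175 = (6 + 3) + 5175 = 9 + 5175 = 5184)
(26514 + 49093)/((E + 17892) + (-13712 + 5061)) = (26514 + 49093)/((5184 + 17892) + (-13712 + 5061)) = 75607/(23076 - 8651) = 75607/14425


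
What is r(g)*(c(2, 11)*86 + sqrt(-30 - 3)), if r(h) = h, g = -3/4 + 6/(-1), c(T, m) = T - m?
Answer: 10449/2 - 27*I*sqrt(33)/4 ≈ 5224.5 - 38.776*I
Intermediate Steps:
g = -27/4 (g = -3*1/4 + 6*(-1) = -3/4 - 6 = -27/4 ≈ -6.7500)
r(g)*(c(2, 11)*86 + sqrt(-30 - 3)) = -27*((2 - 1*11)*86 + sqrt(-30 - 3))/4 = -27*((2 - 11)*86 + sqrt(-33))/4 = -27*(-9*86 + I*sqrt(33))/4 = -27*(-774 + I*sqrt(33))/4 = 10449/2 - 27*I*sqrt(33)/4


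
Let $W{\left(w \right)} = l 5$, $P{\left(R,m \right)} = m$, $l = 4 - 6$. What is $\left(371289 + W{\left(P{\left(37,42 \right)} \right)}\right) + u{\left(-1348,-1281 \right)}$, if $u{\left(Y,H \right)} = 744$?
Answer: $372023$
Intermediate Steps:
$l = -2$ ($l = 4 - 6 = -2$)
$W{\left(w \right)} = -10$ ($W{\left(w \right)} = \left(-2\right) 5 = -10$)
$\left(371289 + W{\left(P{\left(37,42 \right)} \right)}\right) + u{\left(-1348,-1281 \right)} = \left(371289 - 10\right) + 744 = 371279 + 744 = 372023$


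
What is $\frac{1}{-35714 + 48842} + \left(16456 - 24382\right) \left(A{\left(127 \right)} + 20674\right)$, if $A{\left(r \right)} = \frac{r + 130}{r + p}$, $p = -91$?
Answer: $- \frac{2151924783307}{13128} \approx -1.6392 \cdot 10^{8}$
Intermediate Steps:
$A{\left(r \right)} = \frac{130 + r}{-91 + r}$ ($A{\left(r \right)} = \frac{r + 130}{r - 91} = \frac{130 + r}{-91 + r}$)
$\frac{1}{-35714 + 48842} + \left(16456 - 24382\right) \left(A{\left(127 \right)} + 20674\right) = \frac{1}{-35714 + 48842} + \left(16456 - 24382\right) \left(\frac{130 + 127}{-91 + 127} + 20674\right) = \frac{1}{13128} - 7926 \left(\frac{1}{36} \cdot 257 + 20674\right) = \frac{1}{13128} - 7926 \left(\frac{257}{36} + 20674\right) = \frac{1}{13128} - \frac{983512241}{6} = - \frac{2151924783307}{13128}$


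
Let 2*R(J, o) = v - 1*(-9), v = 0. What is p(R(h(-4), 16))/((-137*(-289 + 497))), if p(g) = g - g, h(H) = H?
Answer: 0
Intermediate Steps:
R(J, o) = 9/2 (R(J, o) = (0 - 1*(-9))/2 = (0 + 9)/2 = (½)*9 = 9/2)
p(g) = 0
p(R(h(-4), 16))/((-137*(-289 + 497))) = 0/((-137*(-289 + 497))) = 0/((-137*208)) = 0/(-28496) = 0*(-1/28496) = 0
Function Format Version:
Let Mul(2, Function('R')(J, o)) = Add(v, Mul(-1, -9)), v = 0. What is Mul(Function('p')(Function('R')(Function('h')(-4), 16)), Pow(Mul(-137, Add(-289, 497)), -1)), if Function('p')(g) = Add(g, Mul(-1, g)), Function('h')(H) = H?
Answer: 0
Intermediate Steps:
Function('R')(J, o) = Rational(9, 2) (Function('R')(J, o) = Mul(Rational(1, 2), Add(0, Mul(-1, -9))) = Mul(Rational(1, 2), Add(0, 9)) = Mul(Rational(1, 2), 9) = Rational(9, 2))
Function('p')(g) = 0
Mul(Function('p')(Function('R')(Function('h')(-4), 16)), Pow(Mul(-137, Add(-289, 497)), -1)) = Mul(0, Pow(Mul(-137, Add(-289, 497)), -1)) = Mul(0, Pow(Mul(-137, 208), -1)) = Mul(0, Pow(-28496, -1)) = Mul(0, Rational(-1, 28496)) = 0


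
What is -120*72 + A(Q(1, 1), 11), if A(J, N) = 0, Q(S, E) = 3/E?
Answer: -8640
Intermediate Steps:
-120*72 + A(Q(1, 1), 11) = -120*72 + 0 = -8640 + 0 = -8640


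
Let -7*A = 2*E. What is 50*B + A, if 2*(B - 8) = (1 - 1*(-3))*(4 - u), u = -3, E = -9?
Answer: 7718/7 ≈ 1102.6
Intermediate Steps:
B = 22 (B = 8 + ((1 - 1*(-3))*(4 - 1*(-3)))/2 = 8 + ((1 + 3)*(4 + 3))/2 = 8 + (4*7)/2 = 8 + (½)*28 = 8 + 14 = 22)
A = 18/7 (A = -2*(-9)/7 = -⅐*(-18) = 18/7 ≈ 2.5714)
50*B + A = 50*22 + 18/7 = 1100 + 18/7 = 7718/7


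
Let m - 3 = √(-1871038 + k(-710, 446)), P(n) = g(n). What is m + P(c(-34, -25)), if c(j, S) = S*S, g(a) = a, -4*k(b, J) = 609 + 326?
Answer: 628 + I*√7485087/2 ≈ 628.0 + 1367.9*I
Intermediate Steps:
k(b, J) = -935/4 (k(b, J) = -(609 + 326)/4 = -¼*935 = -935/4)
c(j, S) = S²
P(n) = n
m = 3 + I*√7485087/2 (m = 3 + √(-1871038 - 935/4) = 3 + √(-7485087/4) = 3 + I*√7485087/2 ≈ 3.0 + 1367.9*I)
m + P(c(-34, -25)) = (3 + I*√7485087/2) + (-25)² = (3 + I*√7485087/2) + 625 = 628 + I*√7485087/2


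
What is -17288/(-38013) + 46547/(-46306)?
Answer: -968852983/1760229978 ≈ -0.55041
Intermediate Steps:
-17288/(-38013) + 46547/(-46306) = -17288*(-1/38013) + 46547*(-1/46306) = 17288/38013 - 46547/46306 = -968852983/1760229978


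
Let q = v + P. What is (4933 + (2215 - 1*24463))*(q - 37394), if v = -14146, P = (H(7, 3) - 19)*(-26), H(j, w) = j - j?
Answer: 883861490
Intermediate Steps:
H(j, w) = 0
P = 494 (P = (0 - 19)*(-26) = -19*(-26) = 494)
q = -13652 (q = -14146 + 494 = -13652)
(4933 + (2215 - 1*24463))*(q - 37394) = (4933 + (2215 - 1*24463))*(-13652 - 37394) = (4933 + (2215 - 24463))*(-51046) = (4933 - 22248)*(-51046) = -17315*(-51046) = 883861490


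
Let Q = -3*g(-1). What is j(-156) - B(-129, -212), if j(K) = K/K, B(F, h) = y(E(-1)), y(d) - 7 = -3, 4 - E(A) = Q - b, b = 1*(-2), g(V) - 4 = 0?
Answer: -3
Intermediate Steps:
g(V) = 4 (g(V) = 4 + 0 = 4)
b = -2
Q = -12 (Q = -3*4 = -12)
E(A) = 14 (E(A) = 4 - (-12 - 1*(-2)) = 4 - (-12 + 2) = 4 - 1*(-10) = 4 + 10 = 14)
y(d) = 4 (y(d) = 7 - 3 = 4)
B(F, h) = 4
j(K) = 1
j(-156) - B(-129, -212) = 1 - 1*4 = 1 - 4 = -3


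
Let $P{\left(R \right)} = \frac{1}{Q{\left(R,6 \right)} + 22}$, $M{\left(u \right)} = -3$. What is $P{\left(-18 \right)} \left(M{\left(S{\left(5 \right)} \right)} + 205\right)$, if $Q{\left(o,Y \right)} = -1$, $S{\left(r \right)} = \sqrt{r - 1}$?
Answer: $\frac{202}{21} \approx 9.619$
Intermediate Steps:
$S{\left(r \right)} = \sqrt{-1 + r}$
$P{\left(R \right)} = \frac{1}{21}$ ($P{\left(R \right)} = \frac{1}{-1 + 22} = \frac{1}{21}$)
$P{\left(-18 \right)} \left(M{\left(S{\left(5 \right)} \right)} + 205\right) = \frac{-3 + 205}{21} = \frac{1}{21} \cdot 202 = \frac{202}{21}$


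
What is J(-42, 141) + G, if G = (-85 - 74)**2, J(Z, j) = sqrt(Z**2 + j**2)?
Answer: 25281 + 3*sqrt(2405) ≈ 25428.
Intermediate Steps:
G = 25281 (G = (-159)**2 = 25281)
J(-42, 141) + G = sqrt((-42)**2 + 141**2) + 25281 = sqrt(1764 + 19881) + 25281 = sqrt(21645) + 25281 = 3*sqrt(2405) + 25281 = 25281 + 3*sqrt(2405)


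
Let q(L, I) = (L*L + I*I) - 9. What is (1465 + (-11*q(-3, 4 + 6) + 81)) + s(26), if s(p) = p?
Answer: 472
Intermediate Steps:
q(L, I) = -9 + I² + L² (q(L, I) = (L² + I²) - 9 = (I² + L²) - 9 = -9 + I² + L²)
(1465 + (-11*q(-3, 4 + 6) + 81)) + s(26) = (1465 + (-11*(-9 + (4 + 6)² + (-3)²) + 81)) + 26 = (1465 + (-11*(-9 + 10² + 9) + 81)) + 26 = (1465 + (-11*(-9 + 100 + 9) + 81)) + 26 = (1465 + (-11*100 + 81)) + 26 = (1465 + (-1100 + 81)) + 26 = (1465 - 1019) + 26 = 446 + 26 = 472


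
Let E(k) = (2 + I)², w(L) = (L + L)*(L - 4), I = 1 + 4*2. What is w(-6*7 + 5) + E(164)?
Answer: 3155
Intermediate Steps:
I = 9 (I = 1 + 8 = 9)
w(L) = 2*L*(-4 + L) (w(L) = (2*L)*(-4 + L) = 2*L*(-4 + L))
E(k) = 121 (E(k) = (2 + 9)² = 11² = 121)
w(-6*7 + 5) + E(164) = 2*(-6*7 + 5)*(-4 + (-6*7 + 5)) + 121 = 2*(-42 + 5)*(-4 + (-42 + 5)) + 121 = 2*(-37)*(-4 - 37) + 121 = 2*(-37)*(-41) + 121 = 3034 + 121 = 3155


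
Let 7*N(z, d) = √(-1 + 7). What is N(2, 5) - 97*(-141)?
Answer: 13677 + √6/7 ≈ 13677.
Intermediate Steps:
N(z, d) = √6/7 (N(z, d) = √(-1 + 7)/7 = √6/7)
N(2, 5) - 97*(-141) = √6/7 - 97*(-141) = √6/7 + 13677 = 13677 + √6/7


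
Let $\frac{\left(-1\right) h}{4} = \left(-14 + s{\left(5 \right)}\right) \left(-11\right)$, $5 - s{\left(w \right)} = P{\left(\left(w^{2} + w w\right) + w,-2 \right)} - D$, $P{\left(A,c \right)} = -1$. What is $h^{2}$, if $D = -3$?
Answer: $234256$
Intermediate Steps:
$s{\left(w \right)} = 3$ ($s{\left(w \right)} = 5 - \left(-1 - -3\right) = 5 - \left(-1 + 3\right) = 5 - 2 = 3$)
$h = -484$ ($h = - 4 \left(-14 + 3\right) \left(-11\right) = - 4 \left(\left(-11\right) \left(-11\right)\right) = \left(-4\right) 121 = -484$)
$h^{2} = \left(-484\right)^{2} = 234256$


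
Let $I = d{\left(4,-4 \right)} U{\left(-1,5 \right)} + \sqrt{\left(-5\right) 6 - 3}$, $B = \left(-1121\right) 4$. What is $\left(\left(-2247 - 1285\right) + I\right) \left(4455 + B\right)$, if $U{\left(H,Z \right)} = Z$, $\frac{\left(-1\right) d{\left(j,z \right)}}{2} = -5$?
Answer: $100978 - 29 i \sqrt{33} \approx 1.0098 \cdot 10^{5} - 166.59 i$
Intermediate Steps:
$d{\left(j,z \right)} = 10$ ($d{\left(j,z \right)} = \left(-2\right) \left(-5\right) = 10$)
$B = -4484$
$I = 50 + i \sqrt{33}$ ($I = 10 \cdot 5 + \sqrt{\left(-5\right) 6 - 3} = 50 + \sqrt{-30 - 3} = 50 + \sqrt{-33} = 50 + i \sqrt{33} \approx 50.0 + 5.7446 i$)
$\left(\left(-2247 - 1285\right) + I\right) \left(4455 + B\right) = \left(\left(-2247 - 1285\right) + \left(50 + i \sqrt{33}\right)\right) \left(4455 - 4484\right) = \left(-3532 + \left(50 + i \sqrt{33}\right)\right) \left(-29\right) = \left(-3482 + i \sqrt{33}\right) \left(-29\right) = 100978 - 29 i \sqrt{33}$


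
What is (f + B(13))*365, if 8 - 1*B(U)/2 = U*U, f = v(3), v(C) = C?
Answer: -116435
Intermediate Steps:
f = 3
B(U) = 16 - 2*U² (B(U) = 16 - 2*U*U = 16 - 2*U²)
(f + B(13))*365 = (3 + (16 - 2*13²))*365 = (3 + (16 - 2*169))*365 = (3 + (16 - 338))*365 = (3 - 322)*365 = -319*365 = -116435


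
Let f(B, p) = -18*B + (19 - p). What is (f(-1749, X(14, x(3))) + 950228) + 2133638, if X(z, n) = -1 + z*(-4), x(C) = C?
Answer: 3115424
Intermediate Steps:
X(z, n) = -1 - 4*z
f(B, p) = 19 - p - 18*B
(f(-1749, X(14, x(3))) + 950228) + 2133638 = ((19 - (-1 - 4*14) - 18*(-1749)) + 950228) + 2133638 = ((19 - (-1 - 56) + 31482) + 950228) + 2133638 = ((19 - 1*(-57) + 31482) + 950228) + 2133638 = ((19 + 57 + 31482) + 950228) + 2133638 = (31558 + 950228) + 2133638 = 981786 + 2133638 = 3115424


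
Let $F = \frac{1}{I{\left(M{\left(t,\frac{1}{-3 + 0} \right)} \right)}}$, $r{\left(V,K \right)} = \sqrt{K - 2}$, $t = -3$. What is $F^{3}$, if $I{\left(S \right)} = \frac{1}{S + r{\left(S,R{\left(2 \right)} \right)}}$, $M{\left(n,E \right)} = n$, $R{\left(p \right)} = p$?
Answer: $-27$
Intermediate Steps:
$r{\left(V,K \right)} = \sqrt{-2 + K}$
$I{\left(S \right)} = \frac{1}{S}$ ($I{\left(S \right)} = \frac{1}{S + \sqrt{-2 + 2}} = \frac{1}{S + \sqrt{0}} = \frac{1}{S + 0} = \frac{1}{S}$)
$F = -3$ ($F = \frac{1}{\frac{1}{-3}} = \frac{1}{- \frac{1}{3}} = -3$)
$F^{3} = \left(-3\right)^{3} = -27$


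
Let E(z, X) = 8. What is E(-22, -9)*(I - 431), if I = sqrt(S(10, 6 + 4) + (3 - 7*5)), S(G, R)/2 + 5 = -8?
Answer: -3448 + 8*I*sqrt(58) ≈ -3448.0 + 60.926*I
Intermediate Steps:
S(G, R) = -26 (S(G, R) = -10 + 2*(-8) = -10 - 16 = -26)
I = I*sqrt(58) (I = sqrt(-26 + (3 - 7*5)) = sqrt(-26 + (3 - 35)) = sqrt(-26 - 32) = sqrt(-58) = I*sqrt(58) ≈ 7.6158*I)
E(-22, -9)*(I - 431) = 8*(I*sqrt(58) - 431) = 8*(-431 + I*sqrt(58)) = -3448 + 8*I*sqrt(58)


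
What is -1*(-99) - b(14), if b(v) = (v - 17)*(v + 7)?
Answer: 162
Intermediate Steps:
b(v) = (-17 + v)*(7 + v)
-1*(-99) - b(14) = -1*(-99) - (-119 + 14**2 - 10*14) = 99 - (-119 + 196 - 140) = 99 - 1*(-63) = 99 + 63 = 162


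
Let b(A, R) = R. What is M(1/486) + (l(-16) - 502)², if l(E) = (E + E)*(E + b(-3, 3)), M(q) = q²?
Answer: 1746905617/236196 ≈ 7396.0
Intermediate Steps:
l(E) = 2*E*(3 + E) (l(E) = (E + E)*(E + 3) = (2*E)*(3 + E) = 2*E*(3 + E))
M(1/486) + (l(-16) - 502)² = (1/486)² + (2*(-16)*(3 - 16) - 502)² = (1/486)² + (2*(-16)*(-13) - 502)² = 1/236196 + (416 - 502)² = 1/236196 + (-86)² = 1/236196 + 7396 = 1746905617/236196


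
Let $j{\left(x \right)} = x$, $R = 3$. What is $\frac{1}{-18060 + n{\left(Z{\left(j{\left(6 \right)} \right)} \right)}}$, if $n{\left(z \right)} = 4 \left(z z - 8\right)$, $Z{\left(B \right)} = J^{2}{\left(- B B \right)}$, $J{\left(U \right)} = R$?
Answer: $- \frac{1}{17768} \approx -5.6281 \cdot 10^{-5}$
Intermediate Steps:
$J{\left(U \right)} = 3$
$Z{\left(B \right)} = 9$ ($Z{\left(B \right)} = 3^{2} = 9$)
$n{\left(z \right)} = -32 + 4 z^{2}$ ($n{\left(z \right)} = 4 \left(z^{2} - 8\right) = 4 \left(-8 + z^{2}\right) = -32 + 4 z^{2}$)
$\frac{1}{-18060 + n{\left(Z{\left(j{\left(6 \right)} \right)} \right)}} = \frac{1}{-18060 - \left(32 - 4 \cdot 9^{2}\right)} = \frac{1}{-18060 + \left(-32 + 4 \cdot 81\right)} = \frac{1}{-18060 + \left(-32 + 324\right)} = \frac{1}{-18060 + 292} = \frac{1}{-17768} = - \frac{1}{17768}$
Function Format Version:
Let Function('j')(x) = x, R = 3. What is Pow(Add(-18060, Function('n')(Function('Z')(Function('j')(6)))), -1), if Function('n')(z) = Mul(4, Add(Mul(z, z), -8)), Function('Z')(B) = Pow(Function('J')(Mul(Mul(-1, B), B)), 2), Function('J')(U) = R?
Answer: Rational(-1, 17768) ≈ -5.6281e-5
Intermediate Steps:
Function('J')(U) = 3
Function('Z')(B) = 9 (Function('Z')(B) = Pow(3, 2) = 9)
Function('n')(z) = Add(-32, Mul(4, Pow(z, 2))) (Function('n')(z) = Mul(4, Add(Pow(z, 2), -8)) = Mul(4, Add(-8, Pow(z, 2))) = Add(-32, Mul(4, Pow(z, 2))))
Pow(Add(-18060, Function('n')(Function('Z')(Function('j')(6)))), -1) = Pow(Add(-18060, Add(-32, Mul(4, Pow(9, 2)))), -1) = Pow(Add(-18060, Add(-32, Mul(4, 81))), -1) = Pow(Add(-18060, Add(-32, 324)), -1) = Pow(Add(-18060, 292), -1) = Pow(-17768, -1) = Rational(-1, 17768)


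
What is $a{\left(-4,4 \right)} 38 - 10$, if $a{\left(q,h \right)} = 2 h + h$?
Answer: $446$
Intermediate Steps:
$a{\left(q,h \right)} = 3 h$
$a{\left(-4,4 \right)} 38 - 10 = 3 \cdot 4 \cdot 38 - 10 = 12 \cdot 38 - 10 = 456 - 10 = 446$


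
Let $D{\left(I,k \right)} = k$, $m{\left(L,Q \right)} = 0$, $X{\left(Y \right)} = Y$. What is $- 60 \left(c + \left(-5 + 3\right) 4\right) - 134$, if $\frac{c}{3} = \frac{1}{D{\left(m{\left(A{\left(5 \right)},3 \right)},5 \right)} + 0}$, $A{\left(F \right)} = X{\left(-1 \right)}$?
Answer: $310$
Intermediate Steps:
$A{\left(F \right)} = -1$
$c = \frac{3}{5}$ ($c = \frac{3}{5 + 0} = \frac{3}{5} \approx 0.6$)
$- 60 \left(c + \left(-5 + 3\right) 4\right) - 134 = - 60 \left(\frac{3}{5} + \left(-5 + 3\right) 4\right) - 134 = - 60 \left(\frac{3}{5} - 8\right) - 134 = \left(-60\right) \left(- \frac{37}{5}\right) - 134 = 444 - 134 = 310$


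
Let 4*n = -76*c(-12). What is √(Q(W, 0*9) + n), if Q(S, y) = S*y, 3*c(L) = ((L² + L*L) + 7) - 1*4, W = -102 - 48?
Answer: I*√1843 ≈ 42.93*I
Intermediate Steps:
W = -150
c(L) = 1 + 2*L²/3 (c(L) = (((L² + L*L) + 7) - 1*4)/3 = (((L² + L²) + 7) - 4)/3 = ((2*L² + 7) - 4)/3 = ((7 + 2*L²) - 4)/3 = (3 + 2*L²)/3 = 1 + 2*L²/3)
n = -1843 (n = (-76*(1 + (⅔)*(-12)²))/4 = (-76*(1 + (⅔)*144))/4 = (-76*(1 + 96))/4 = (-76*97)/4 = (¼)*(-7372) = -1843)
√(Q(W, 0*9) + n) = √(-0*9 - 1843) = √(-150*0 - 1843) = √(0 - 1843) = √(-1843) = I*√1843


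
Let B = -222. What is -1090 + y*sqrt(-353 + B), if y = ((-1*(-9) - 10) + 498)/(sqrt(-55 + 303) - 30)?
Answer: -1090 - 2485*I*sqrt(23)*(15 + sqrt(62))/326 ≈ -1090.0 - 836.21*I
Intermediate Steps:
y = 497/(-30 + 2*sqrt(62)) (y = ((9 - 10) + 498)/(sqrt(248) - 30) = (-1 + 498)/(2*sqrt(62) - 30) = 497/(-30 + 2*sqrt(62)) ≈ -34.872)
-1090 + y*sqrt(-353 + B) = -1090 + (-7455/326 - 497*sqrt(62)/326)*sqrt(-353 - 222) = -1090 + (-7455/326 - 497*sqrt(62)/326)*sqrt(-575) = -1090 + (-7455/326 - 497*sqrt(62)/326)*(5*I*sqrt(23)) = -1090 + 5*I*sqrt(23)*(-7455/326 - 497*sqrt(62)/326)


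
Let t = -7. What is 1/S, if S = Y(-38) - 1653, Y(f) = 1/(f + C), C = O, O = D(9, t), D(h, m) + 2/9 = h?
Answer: -263/434748 ≈ -0.00060495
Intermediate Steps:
D(h, m) = -2/9 + h
O = 79/9 (O = -2/9 + 9 = 79/9 ≈ 8.7778)
C = 79/9 ≈ 8.7778
Y(f) = 1/(79/9 + f) (Y(f) = 1/(f + 79/9) = 1/(79/9 + f))
S = -434748/263 (S = 9/(79 + 9*(-38)) - 1653 = 9/(79 - 342) - 1653 = 9/(-263) - 1653 = 9*(-1/263) - 1653 = -9/263 - 1653 = -434748/263 ≈ -1653.0)
1/S = 1/(-434748/263) = -263/434748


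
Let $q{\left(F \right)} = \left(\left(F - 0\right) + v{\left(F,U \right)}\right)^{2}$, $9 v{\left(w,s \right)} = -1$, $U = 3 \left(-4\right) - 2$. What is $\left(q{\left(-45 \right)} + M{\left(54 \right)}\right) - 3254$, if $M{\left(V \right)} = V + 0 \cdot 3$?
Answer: $- \frac{94364}{81} \approx -1165.0$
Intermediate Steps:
$U = -14$ ($U = -12 - 2 = -14$)
$M{\left(V \right)} = V$ ($M{\left(V \right)} = V + 0 = V$)
$v{\left(w,s \right)} = - \frac{1}{9}$ ($v{\left(w,s \right)} = \frac{1}{9} \left(-1\right) = - \frac{1}{9}$)
$q{\left(F \right)} = \left(- \frac{1}{9} + F\right)^{2}$ ($q{\left(F \right)} = \left(\left(F - 0\right) - \frac{1}{9}\right)^{2} = \left(\left(F + 0\right) - \frac{1}{9}\right)^{2} = \left(F - \frac{1}{9}\right)^{2} = \left(- \frac{1}{9} + F\right)^{2}$)
$\left(q{\left(-45 \right)} + M{\left(54 \right)}\right) - 3254 = \left(\frac{\left(-1 + 9 \left(-45\right)\right)^{2}}{81} + 54\right) - 3254 = \left(\frac{\left(-1 - 405\right)^{2}}{81} + 54\right) - 3254 = \left(\frac{\left(-406\right)^{2}}{81} + 54\right) - 3254 = \left(\frac{1}{81} \cdot 164836 + 54\right) - 3254 = \left(\frac{164836}{81} + 54\right) - 3254 = \frac{169210}{81} - 3254 = - \frac{94364}{81}$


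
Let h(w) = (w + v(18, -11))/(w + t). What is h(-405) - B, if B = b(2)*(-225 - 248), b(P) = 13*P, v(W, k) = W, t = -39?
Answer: 1820233/148 ≈ 12299.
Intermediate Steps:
h(w) = (18 + w)/(-39 + w) (h(w) = (w + 18)/(w - 39) = (18 + w)/(-39 + w))
B = -12298 (B = (13*2)*(-225 - 248) = 26*(-473) = -12298)
h(-405) - B = (18 - 405)/(-39 - 405) - 1*(-12298) = -387/(-444) + 12298 = -1/444*(-387) + 12298 = 129/148 + 12298 = 1820233/148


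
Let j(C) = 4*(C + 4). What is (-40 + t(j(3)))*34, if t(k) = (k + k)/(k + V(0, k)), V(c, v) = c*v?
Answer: -1292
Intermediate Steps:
j(C) = 16 + 4*C (j(C) = 4*(4 + C) = 16 + 4*C)
t(k) = 2 (t(k) = (k + k)/(k + 0*k) = (2*k)/(k + 0) = (2*k)/k = 2)
(-40 + t(j(3)))*34 = (-40 + 2)*34 = -38*34 = -1292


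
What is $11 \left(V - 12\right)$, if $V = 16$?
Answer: $44$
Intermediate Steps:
$11 \left(V - 12\right) = 11 \left(16 - 12\right) = 11 \cdot 4 = 44$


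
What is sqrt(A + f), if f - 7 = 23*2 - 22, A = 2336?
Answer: 3*sqrt(263) ≈ 48.652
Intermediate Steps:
f = 31 (f = 7 + (23*2 - 22) = 7 + (46 - 22) = 7 + 24 = 31)
sqrt(A + f) = sqrt(2336 + 31) = sqrt(2367) = 3*sqrt(263)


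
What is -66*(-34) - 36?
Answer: 2208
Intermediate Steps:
-66*(-34) - 36 = 2244 - 36 = 2208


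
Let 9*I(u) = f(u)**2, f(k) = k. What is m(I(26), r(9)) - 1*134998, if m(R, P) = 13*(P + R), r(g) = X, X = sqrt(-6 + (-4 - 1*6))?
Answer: -1206194/9 + 52*I ≈ -1.3402e+5 + 52.0*I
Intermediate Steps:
X = 4*I (X = sqrt(-6 + (-4 - 6)) = sqrt(-6 - 10) = sqrt(-16) = 4*I ≈ 4.0*I)
r(g) = 4*I
I(u) = u**2/9
m(R, P) = 13*P + 13*R
m(I(26), r(9)) - 1*134998 = (13*(4*I) + 13*((1/9)*26**2)) - 1*134998 = (52*I + 13*((1/9)*676)) - 134998 = (52*I + 13*(676/9)) - 134998 = (52*I + 8788/9) - 134998 = (8788/9 + 52*I) - 134998 = -1206194/9 + 52*I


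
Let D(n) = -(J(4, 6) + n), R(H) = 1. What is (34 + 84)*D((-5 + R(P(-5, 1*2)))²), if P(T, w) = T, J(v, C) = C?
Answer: -2596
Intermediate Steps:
D(n) = -6 - n (D(n) = -(6 + n) = -6 - n)
(34 + 84)*D((-5 + R(P(-5, 1*2)))²) = (34 + 84)*(-6 - (-5 + 1)²) = 118*(-6 - 1*(-4)²) = 118*(-6 - 1*16) = 118*(-6 - 16) = 118*(-22) = -2596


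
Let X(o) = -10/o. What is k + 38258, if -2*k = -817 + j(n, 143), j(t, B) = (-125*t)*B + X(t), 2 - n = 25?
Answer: -3838613/23 ≈ -1.6690e+5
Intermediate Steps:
n = -23 (n = 2 - 1*25 = 2 - 25 = -23)
j(t, B) = -10/t - 125*B*t (j(t, B) = (-125*t)*B - 10/t = -125*B*t - 10/t = -10/t - 125*B*t)
k = -4718547/23 (k = -(-817 + (-10/(-23) - 125*143*(-23)))/2 = -(-817 + (-10*(-1/23) + 411125))/2 = -(-817 + (10/23 + 411125))/2 = -(-817 + 9455885/23)/2 = -1/2*9437094/23 = -4718547/23 ≈ -2.0515e+5)
k + 38258 = -4718547/23 + 38258 = -3838613/23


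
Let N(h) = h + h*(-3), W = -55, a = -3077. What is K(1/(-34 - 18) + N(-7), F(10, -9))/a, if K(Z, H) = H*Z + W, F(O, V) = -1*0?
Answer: 55/3077 ≈ 0.017875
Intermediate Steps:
F(O, V) = 0
N(h) = -2*h (N(h) = h - 3*h = -2*h)
K(Z, H) = -55 + H*Z (K(Z, H) = H*Z - 55 = -55 + H*Z)
K(1/(-34 - 18) + N(-7), F(10, -9))/a = (-55 + 0*(1/(-34 - 18) - 2*(-7)))/(-3077) = (-55 + 0*(1/(-52) + 14))*(-1/3077) = (-55 + 0*(-1/52 + 14))*(-1/3077) = (-55 + 0*(727/52))*(-1/3077) = (-55 + 0)*(-1/3077) = -55*(-1/3077) = 55/3077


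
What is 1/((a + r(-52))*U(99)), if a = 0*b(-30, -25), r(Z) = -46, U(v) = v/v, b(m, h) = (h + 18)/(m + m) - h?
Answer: -1/46 ≈ -0.021739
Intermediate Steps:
b(m, h) = -h + (18 + h)/(2*m) (b(m, h) = (18 + h)/((2*m)) - h = (18 + h)*(1/(2*m)) - h = (18 + h)/(2*m) - h = -h + (18 + h)/(2*m))
U(v) = 1
a = 0 (a = 0*((9 + (1/2)*(-25) - 1*(-25)*(-30))/(-30)) = 0*(-(9 - 25/2 - 750)/30) = 0*(-1/30*(-1507/2)) = 0*(1507/60) = 0)
1/((a + r(-52))*U(99)) = 1/((0 - 46)*1) = 1/(-46) = -1/46*1 = -1/46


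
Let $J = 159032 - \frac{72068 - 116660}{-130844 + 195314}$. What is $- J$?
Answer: $- \frac{1708806272}{10745} \approx -1.5903 \cdot 10^{5}$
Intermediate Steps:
$J = \frac{1708806272}{10745}$ ($J = 159032 - - \frac{44592}{64470} = 159032 - \left(-44592\right) \frac{1}{64470} = 159032 - - \frac{7432}{10745} = 159032 + \frac{7432}{10745} = \frac{1708806272}{10745} \approx 1.5903 \cdot 10^{5}$)
$- J = \left(-1\right) \frac{1708806272}{10745} = - \frac{1708806272}{10745}$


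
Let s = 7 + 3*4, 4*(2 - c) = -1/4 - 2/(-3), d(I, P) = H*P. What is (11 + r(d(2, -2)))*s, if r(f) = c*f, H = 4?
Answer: -475/6 ≈ -79.167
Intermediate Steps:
d(I, P) = 4*P
c = 91/48 (c = 2 - (-1/4 - 2/(-3))/4 = 2 - (-1*¼ - 2*(-⅓))/4 = 2 - (-¼ + ⅔)/4 = 2 - ¼*5/12 = 2 - 5/48 = 91/48 ≈ 1.8958)
r(f) = 91*f/48
s = 19 (s = 7 + 12 = 19)
(11 + r(d(2, -2)))*s = (11 + 91*(4*(-2))/48)*19 = (11 + (91/48)*(-8))*19 = (11 - 91/6)*19 = -25/6*19 = -475/6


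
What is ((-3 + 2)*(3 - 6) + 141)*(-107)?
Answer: -15408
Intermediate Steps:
((-3 + 2)*(3 - 6) + 141)*(-107) = (-1*(-3) + 141)*(-107) = (3 + 141)*(-107) = 144*(-107) = -15408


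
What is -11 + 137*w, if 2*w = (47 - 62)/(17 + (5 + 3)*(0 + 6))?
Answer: -697/26 ≈ -26.808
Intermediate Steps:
w = -3/26 (w = ((47 - 62)/(17 + (5 + 3)*(0 + 6)))/2 = (-15/(17 + 8*6))/2 = (-15/(17 + 48))/2 = (-15/65)/2 = (-15*1/65)/2 = (½)*(-3/13) = -3/26 ≈ -0.11538)
-11 + 137*w = -11 + 137*(-3/26) = -11 - 411/26 = -697/26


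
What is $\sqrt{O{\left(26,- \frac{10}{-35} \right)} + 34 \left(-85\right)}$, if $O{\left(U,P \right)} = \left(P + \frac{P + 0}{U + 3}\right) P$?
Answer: $\frac{i \sqrt{119090530}}{203} \approx 53.758 i$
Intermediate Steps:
$O{\left(U,P \right)} = P \left(P + \frac{P}{3 + U}\right)$ ($O{\left(U,P \right)} = \left(P + \frac{P}{3 + U}\right) P = P \left(P + \frac{P}{3 + U}\right)$)
$\sqrt{O{\left(26,- \frac{10}{-35} \right)} + 34 \left(-85\right)} = \sqrt{\frac{\left(- \frac{10}{-35}\right)^{2} \left(4 + 26\right)}{3 + 26} + 34 \left(-85\right)} = \sqrt{\left(\left(-10\right) \left(- \frac{1}{35}\right)\right)^{2} \cdot \frac{1}{29} \cdot 30 - 2890} = \sqrt{\left(\frac{2}{7}\right)^{2} \cdot \frac{1}{29} \cdot 30 - 2890} = \sqrt{\frac{4}{49} \cdot \frac{1}{29} \cdot 30 - 2890} = \sqrt{\frac{120}{1421} - 2890} = \sqrt{- \frac{4106570}{1421}} = \frac{i \sqrt{119090530}}{203}$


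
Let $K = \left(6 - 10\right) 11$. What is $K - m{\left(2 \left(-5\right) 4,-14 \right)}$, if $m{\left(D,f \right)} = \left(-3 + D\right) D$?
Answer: $-1764$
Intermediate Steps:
$m{\left(D,f \right)} = D \left(-3 + D\right)$
$K = -44$ ($K = \left(-4\right) 11 = -44$)
$K - m{\left(2 \left(-5\right) 4,-14 \right)} = -44 - 2 \left(-5\right) 4 \left(-3 + 2 \left(-5\right) 4\right) = -44 - \left(-10\right) 4 \left(-3 - 40\right) = -44 - - 40 \left(-3 - 40\right) = -44 - \left(-40\right) \left(-43\right) = -44 - 1720 = -1764$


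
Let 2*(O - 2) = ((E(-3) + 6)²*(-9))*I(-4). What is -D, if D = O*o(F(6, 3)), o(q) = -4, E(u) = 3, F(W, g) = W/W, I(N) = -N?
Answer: -5824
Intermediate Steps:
F(W, g) = 1
O = -1456 (O = 2 + (((3 + 6)²*(-9))*(-1*(-4)))/2 = 2 + ((9²*(-9))*4)/2 = 2 + ((81*(-9))*4)/2 = 2 + (-729*4)/2 = 2 + (½)*(-2916) = 2 - 1458 = -1456)
D = 5824 (D = -1456*(-4) = 5824)
-D = -1*5824 = -5824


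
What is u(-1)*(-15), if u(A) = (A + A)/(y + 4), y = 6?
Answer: 3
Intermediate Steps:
u(A) = A/5 (u(A) = (A + A)/(6 + 4) = (2*A)/10 = (2*A)*(⅒) = A/5)
u(-1)*(-15) = ((⅕)*(-1))*(-15) = -⅕*(-15) = 3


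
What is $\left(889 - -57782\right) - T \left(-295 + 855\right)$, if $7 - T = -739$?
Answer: $-359089$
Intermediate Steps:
$T = 746$ ($T = 7 - -739 = 7 + 739 = 746$)
$\left(889 - -57782\right) - T \left(-295 + 855\right) = \left(889 - -57782\right) - 746 \left(-295 + 855\right) = \left(889 + 57782\right) - 746 \cdot 560 = 58671 - 417760 = -359089$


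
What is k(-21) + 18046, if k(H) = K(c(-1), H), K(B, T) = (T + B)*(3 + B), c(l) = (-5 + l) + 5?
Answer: 18002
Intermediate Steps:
c(l) = l
K(B, T) = (3 + B)*(B + T) (K(B, T) = (B + T)*(3 + B) = (3 + B)*(B + T))
k(H) = -2 + 2*H (k(H) = (-1)² + 3*(-1) + 3*H - H = 1 - 3 + 3*H - H = -2 + 2*H)
k(-21) + 18046 = (-2 + 2*(-21)) + 18046 = (-2 - 42) + 18046 = -44 + 18046 = 18002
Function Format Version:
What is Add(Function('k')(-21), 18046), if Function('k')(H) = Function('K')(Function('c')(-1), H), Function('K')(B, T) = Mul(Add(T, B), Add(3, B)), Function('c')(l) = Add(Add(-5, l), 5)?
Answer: 18002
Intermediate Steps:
Function('c')(l) = l
Function('K')(B, T) = Mul(Add(3, B), Add(B, T)) (Function('K')(B, T) = Mul(Add(B, T), Add(3, B)) = Mul(Add(3, B), Add(B, T)))
Function('k')(H) = Add(-2, Mul(2, H)) (Function('k')(H) = Add(Pow(-1, 2), Mul(3, -1), Mul(3, H), Mul(-1, H)) = Add(1, -3, Mul(3, H), Mul(-1, H)) = Add(-2, Mul(2, H)))
Add(Function('k')(-21), 18046) = Add(Add(-2, Mul(2, -21)), 18046) = Add(Add(-2, -42), 18046) = Add(-44, 18046) = 18002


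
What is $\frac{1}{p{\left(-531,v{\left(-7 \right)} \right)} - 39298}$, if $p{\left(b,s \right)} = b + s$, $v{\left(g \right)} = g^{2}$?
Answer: $- \frac{1}{39780} \approx -2.5138 \cdot 10^{-5}$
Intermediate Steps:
$\frac{1}{p{\left(-531,v{\left(-7 \right)} \right)} - 39298} = \frac{1}{\left(-531 + \left(-7\right)^{2}\right) - 39298} = \frac{1}{\left(-531 + 49\right) - 39298} = \frac{1}{-482 - 39298} = \frac{1}{-39780} = - \frac{1}{39780}$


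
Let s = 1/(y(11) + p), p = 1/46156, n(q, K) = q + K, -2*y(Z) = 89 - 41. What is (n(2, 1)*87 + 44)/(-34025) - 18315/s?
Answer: 12551087950519/28553780 ≈ 4.3956e+5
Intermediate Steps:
y(Z) = -24 (y(Z) = -(89 - 41)/2 = -½*48 = -24)
n(q, K) = K + q
p = 1/46156 ≈ 2.1666e-5
s = -46156/1107743 (s = 1/(-24 + 1/46156) = 1/(-1107743/46156) = -46156/1107743 ≈ -0.041667)
(n(2, 1)*87 + 44)/(-34025) - 18315/s = ((1 + 2)*87 + 44)/(-34025) - 18315/(-46156/1107743) = (3*87 + 44)*(-1/34025) - 18315*(-1107743/46156) = (261 + 44)*(-1/34025) + 1844392095/4196 = 305*(-1/34025) + 1844392095/4196 = -61/6805 + 1844392095/4196 = 12551087950519/28553780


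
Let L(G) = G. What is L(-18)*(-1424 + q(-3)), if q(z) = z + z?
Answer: 25740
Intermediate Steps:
q(z) = 2*z
L(-18)*(-1424 + q(-3)) = -18*(-1424 + 2*(-3)) = -18*(-1424 - 6) = -18*(-1430) = 25740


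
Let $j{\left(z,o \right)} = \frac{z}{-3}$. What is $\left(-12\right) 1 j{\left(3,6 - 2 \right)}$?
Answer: $12$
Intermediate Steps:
$j{\left(z,o \right)} = - \frac{z}{3}$ ($j{\left(z,o \right)} = z \left(- \frac{1}{3}\right) = - \frac{z}{3}$)
$\left(-12\right) 1 j{\left(3,6 - 2 \right)} = \left(-12\right) 1 \left(\left(- \frac{1}{3}\right) 3\right) = \left(-12\right) \left(-1\right) = 12$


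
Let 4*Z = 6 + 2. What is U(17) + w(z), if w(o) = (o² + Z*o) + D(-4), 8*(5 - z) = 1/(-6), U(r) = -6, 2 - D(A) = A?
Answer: 81217/2304 ≈ 35.250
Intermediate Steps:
D(A) = 2 - A
Z = 2 (Z = (6 + 2)/4 = (¼)*8 = 2)
z = 241/48 (z = 5 - ⅛/(-6) = 5 - ⅛*(-⅙) = 5 + 1/48 = 241/48 ≈ 5.0208)
w(o) = 6 + o² + 2*o (w(o) = (o² + 2*o) + (2 - 1*(-4)) = (o² + 2*o) + (2 + 4) = (o² + 2*o) + 6 = 6 + o² + 2*o)
U(17) + w(z) = -6 + (6 + (241/48)² + 2*(241/48)) = -6 + (6 + 58081/2304 + 241/24) = -6 + 95041/2304 = 81217/2304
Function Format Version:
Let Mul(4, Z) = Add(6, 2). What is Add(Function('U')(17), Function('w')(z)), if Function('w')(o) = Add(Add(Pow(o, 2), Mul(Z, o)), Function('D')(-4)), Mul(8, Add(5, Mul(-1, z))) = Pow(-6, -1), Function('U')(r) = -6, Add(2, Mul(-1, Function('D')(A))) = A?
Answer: Rational(81217, 2304) ≈ 35.250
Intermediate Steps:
Function('D')(A) = Add(2, Mul(-1, A))
Z = 2 (Z = Mul(Rational(1, 4), Add(6, 2)) = Mul(Rational(1, 4), 8) = 2)
z = Rational(241, 48) (z = Add(5, Mul(Rational(-1, 8), Pow(-6, -1))) = Add(5, Mul(Rational(-1, 8), Rational(-1, 6))) = Add(5, Rational(1, 48)) = Rational(241, 48) ≈ 5.0208)
Function('w')(o) = Add(6, Pow(o, 2), Mul(2, o)) (Function('w')(o) = Add(Add(Pow(o, 2), Mul(2, o)), Add(2, Mul(-1, -4))) = Add(Add(Pow(o, 2), Mul(2, o)), Add(2, 4)) = Add(Add(Pow(o, 2), Mul(2, o)), 6) = Add(6, Pow(o, 2), Mul(2, o)))
Add(Function('U')(17), Function('w')(z)) = Add(-6, Add(6, Pow(Rational(241, 48), 2), Mul(2, Rational(241, 48)))) = Add(-6, Add(6, Rational(58081, 2304), Rational(241, 24))) = Add(-6, Rational(95041, 2304)) = Rational(81217, 2304)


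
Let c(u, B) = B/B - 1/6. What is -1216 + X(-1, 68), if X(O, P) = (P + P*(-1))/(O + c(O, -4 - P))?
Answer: -1216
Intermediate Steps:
c(u, B) = ⅚ (c(u, B) = 1 - 1*⅙ = 1 - ⅙ = ⅚)
X(O, P) = 0 (X(O, P) = (P + P*(-1))/(O + ⅚) = (P - P)/(⅚ + O) = 0/(⅚ + O) = 0)
-1216 + X(-1, 68) = -1216 + 0 = -1216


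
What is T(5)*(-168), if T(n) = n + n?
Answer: -1680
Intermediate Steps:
T(n) = 2*n
T(5)*(-168) = (2*5)*(-168) = 10*(-168) = -1680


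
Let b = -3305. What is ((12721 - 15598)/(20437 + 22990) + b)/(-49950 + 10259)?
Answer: 143529112/1723661057 ≈ 0.083270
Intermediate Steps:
((12721 - 15598)/(20437 + 22990) + b)/(-49950 + 10259) = ((12721 - 15598)/(20437 + 22990) - 3305)/(-49950 + 10259) = (-2877/43427 - 3305)/(-39691) = (-2877*1/43427 - 3305)*(-1/39691) = (-2877/43427 - 3305)*(-1/39691) = -143529112/43427*(-1/39691) = 143529112/1723661057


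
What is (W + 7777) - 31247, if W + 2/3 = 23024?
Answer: -1340/3 ≈ -446.67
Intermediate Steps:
W = 69070/3 (W = -2/3 + 23024 = 69070/3 ≈ 23023.)
(W + 7777) - 31247 = (69070/3 + 7777) - 31247 = 92401/3 - 31247 = -1340/3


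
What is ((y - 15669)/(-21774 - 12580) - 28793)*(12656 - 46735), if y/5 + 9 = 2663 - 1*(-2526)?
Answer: 33709752433287/34354 ≈ 9.8125e+8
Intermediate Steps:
y = 25900 (y = -45 + 5*(2663 - 1*(-2526)) = -45 + 5*(2663 + 2526) = -45 + 5*5189 = -45 + 25945 = 25900)
((y - 15669)/(-21774 - 12580) - 28793)*(12656 - 46735) = ((25900 - 15669)/(-21774 - 12580) - 28793)*(12656 - 46735) = (10231/(-34354) - 28793)*(-34079) = (10231*(-1/34354) - 28793)*(-34079) = (-10231/34354 - 28793)*(-34079) = -989164953/34354*(-34079) = 33709752433287/34354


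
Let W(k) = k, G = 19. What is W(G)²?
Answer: 361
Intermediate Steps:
W(G)² = 19² = 361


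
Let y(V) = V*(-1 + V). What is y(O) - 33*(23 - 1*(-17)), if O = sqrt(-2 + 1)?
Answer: -1321 - I ≈ -1321.0 - 1.0*I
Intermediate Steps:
O = I (O = sqrt(-1) = I ≈ 1.0*I)
y(O) - 33*(23 - 1*(-17)) = I*(-1 + I) - 33*(23 - 1*(-17)) = I*(-1 + I) - 33*(23 + 17) = I*(-1 + I) - 33*40 = I*(-1 + I) - 1320 = -1320 + I*(-1 + I)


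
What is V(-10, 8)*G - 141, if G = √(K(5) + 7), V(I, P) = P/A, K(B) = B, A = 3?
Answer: -141 + 16*√3/3 ≈ -131.76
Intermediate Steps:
V(I, P) = P/3
G = 2*√3 (G = √(5 + 7) = √12 = 2*√3 ≈ 3.4641)
V(-10, 8)*G - 141 = ((⅓)*8)*(2*√3) - 141 = 8*(2*√3)/3 - 141 = 16*√3/3 - 141 = -141 + 16*√3/3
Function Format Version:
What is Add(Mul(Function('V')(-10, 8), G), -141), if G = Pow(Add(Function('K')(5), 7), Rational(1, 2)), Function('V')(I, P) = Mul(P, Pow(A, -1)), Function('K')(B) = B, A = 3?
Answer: Add(-141, Mul(Rational(16, 3), Pow(3, Rational(1, 2)))) ≈ -131.76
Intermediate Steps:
Function('V')(I, P) = Mul(Rational(1, 3), P) (Function('V')(I, P) = Mul(P, Pow(3, -1)) = Mul(P, Rational(1, 3)) = Mul(Rational(1, 3), P))
G = Mul(2, Pow(3, Rational(1, 2))) (G = Pow(Add(5, 7), Rational(1, 2)) = Pow(12, Rational(1, 2)) = Mul(2, Pow(3, Rational(1, 2))) ≈ 3.4641)
Add(Mul(Function('V')(-10, 8), G), -141) = Add(Mul(Mul(Rational(1, 3), 8), Mul(2, Pow(3, Rational(1, 2)))), -141) = Add(Mul(Rational(8, 3), Mul(2, Pow(3, Rational(1, 2)))), -141) = Add(Mul(Rational(16, 3), Pow(3, Rational(1, 2))), -141) = Add(-141, Mul(Rational(16, 3), Pow(3, Rational(1, 2))))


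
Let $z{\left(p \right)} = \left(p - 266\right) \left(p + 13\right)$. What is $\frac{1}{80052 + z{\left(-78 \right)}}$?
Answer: $\frac{1}{102412} \approx 9.7645 \cdot 10^{-6}$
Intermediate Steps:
$z{\left(p \right)} = \left(-266 + p\right) \left(13 + p\right)$
$\frac{1}{80052 + z{\left(-78 \right)}} = \frac{1}{80052 - \left(-16276 - 6084\right)} = \frac{1}{80052 + \left(-3458 + 6084 + 19734\right)} = \frac{1}{80052 + 22360} = \frac{1}{102412}$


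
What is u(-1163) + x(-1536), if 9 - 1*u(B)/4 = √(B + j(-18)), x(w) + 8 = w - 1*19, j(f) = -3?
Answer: -1527 - 4*I*√1166 ≈ -1527.0 - 136.59*I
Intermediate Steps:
x(w) = -27 + w (x(w) = -8 + (w - 1*19) = -8 + (w - 19) = -8 + (-19 + w) = -27 + w)
u(B) = 36 - 4*√(-3 + B) (u(B) = 36 - 4*√(B - 3) = 36 - 4*√(-3 + B))
u(-1163) + x(-1536) = (36 - 4*√(-3 - 1163)) + (-27 - 1536) = (36 - 4*I*√1166) - 1563 = -1527 - 4*I*√1166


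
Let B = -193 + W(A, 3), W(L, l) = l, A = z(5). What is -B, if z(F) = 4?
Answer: 190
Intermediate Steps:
A = 4
B = -190 (B = -193 + 3 = -190)
-B = -1*(-190) = 190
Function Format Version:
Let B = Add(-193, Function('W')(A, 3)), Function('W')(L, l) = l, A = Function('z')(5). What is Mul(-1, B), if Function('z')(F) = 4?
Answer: 190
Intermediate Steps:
A = 4
B = -190 (B = Add(-193, 3) = -190)
Mul(-1, B) = Mul(-1, -190) = 190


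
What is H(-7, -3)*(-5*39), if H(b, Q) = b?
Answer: 1365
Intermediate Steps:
H(-7, -3)*(-5*39) = -(-35)*39 = -7*(-195) = 1365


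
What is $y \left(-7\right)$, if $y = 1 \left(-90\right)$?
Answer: $630$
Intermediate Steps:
$y = -90$
$y \left(-7\right) = \left(-90\right) \left(-7\right) = 630$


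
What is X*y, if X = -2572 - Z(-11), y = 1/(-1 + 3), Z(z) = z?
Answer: -2561/2 ≈ -1280.5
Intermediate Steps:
y = 1/2 ≈ 0.50000
X = -2561 (X = -2572 - 1*(-11) = -2572 + 11 = -2561)
X*y = -2561*1/2 = -2561/2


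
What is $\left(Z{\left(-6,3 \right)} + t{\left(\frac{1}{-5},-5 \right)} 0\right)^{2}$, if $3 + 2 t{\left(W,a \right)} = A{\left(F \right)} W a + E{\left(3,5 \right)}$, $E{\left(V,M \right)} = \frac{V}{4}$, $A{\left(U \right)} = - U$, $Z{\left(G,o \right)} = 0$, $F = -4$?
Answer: $0$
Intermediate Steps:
$E{\left(V,M \right)} = \frac{V}{4}$ ($E{\left(V,M \right)} = V \frac{1}{4} = \frac{V}{4}$)
$t{\left(W,a \right)} = - \frac{9}{8} + 2 W a$ ($t{\left(W,a \right)} = - \frac{3}{2} + \frac{\left(-1\right) \left(-4\right) W a + \frac{1}{4} \cdot 3}{2} = - \frac{3}{2} + \frac{4 W a + \frac{3}{4}}{2} = - \frac{3}{2} + \frac{\frac{3}{4} + 4 W a}{2} = - \frac{3}{2} + \left(\frac{3}{8} + 2 W a\right) = - \frac{9}{8} + 2 W a$)
$\left(Z{\left(-6,3 \right)} + t{\left(\frac{1}{-5},-5 \right)} 0\right)^{2} = \left(0 + \left(- \frac{9}{8} + 2 \frac{1}{-5} \left(-5\right)\right) 0\right)^{2} = \left(0 + \left(- \frac{9}{8} + 2 \left(- \frac{1}{5}\right) \left(-5\right)\right) 0\right)^{2} = \left(0 + \left(- \frac{9}{8} + 2\right) 0\right)^{2} = \left(0 + \frac{7}{8} \cdot 0\right)^{2} = \left(0 + 0\right)^{2} = 0^{2} = 0$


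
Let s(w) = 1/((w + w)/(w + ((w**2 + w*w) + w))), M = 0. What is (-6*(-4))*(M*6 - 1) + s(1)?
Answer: -22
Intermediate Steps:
s(w) = (2*w + 2*w**2)/(2*w) (s(w) = 1/((2*w)/(w + ((w**2 + w**2) + w))) = 1/((2*w)/(w + (2*w**2 + w))) = 1/((2*w)/(w + (w + 2*w**2))) = 1/((2*w)/(2*w + 2*w**2)) = 1/(2*w/(2*w + 2*w**2)) = (2*w + 2*w**2)/(2*w))
(-6*(-4))*(M*6 - 1) + s(1) = (-6*(-4))*(0*6 - 1) + (1 + 1) = 24*(0 - 1) + 2 = 24*(-1) + 2 = -24 + 2 = -22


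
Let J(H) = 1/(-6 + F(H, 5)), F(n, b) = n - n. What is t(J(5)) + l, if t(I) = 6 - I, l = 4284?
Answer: 25741/6 ≈ 4290.2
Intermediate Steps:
F(n, b) = 0
J(H) = -⅙ (J(H) = 1/(-6 + 0) = 1/(-6) = -⅙)
t(J(5)) + l = (6 - 1*(-⅙)) + 4284 = (6 + ⅙) + 4284 = 37/6 + 4284 = 25741/6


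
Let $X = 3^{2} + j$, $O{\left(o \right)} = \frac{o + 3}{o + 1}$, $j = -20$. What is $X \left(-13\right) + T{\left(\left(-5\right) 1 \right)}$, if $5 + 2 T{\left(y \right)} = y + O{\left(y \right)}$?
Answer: $\frac{553}{4} \approx 138.25$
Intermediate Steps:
$O{\left(o \right)} = \frac{3 + o}{1 + o}$
$X = -11$ ($X = 3^{2} - 20 = 9 - 20 = -11$)
$T{\left(y \right)} = - \frac{5}{2} + \frac{y}{2} + \frac{3 + y}{2 \left(1 + y\right)}$ ($T{\left(y \right)} = - \frac{5}{2} + \frac{y + \frac{3 + y}{1 + y}}{2} = - \frac{5}{2} + \left(\frac{y}{2} + \frac{3 + y}{2 \left(1 + y\right)}\right) = - \frac{5}{2} + \frac{y}{2} + \frac{3 + y}{2 \left(1 + y\right)}$)
$X \left(-13\right) + T{\left(\left(-5\right) 1 \right)} = \left(-11\right) \left(-13\right) + \frac{-2 + \left(\left(-5\right) 1\right)^{2} - 3 \left(\left(-5\right) 1\right)}{2 \left(1 - 5\right)} = 143 + \frac{-2 + \left(-5\right)^{2} - -15}{2 \left(1 - 5\right)} = 143 + \frac{-2 + 25 + 15}{2 \left(-4\right)} = 143 + \frac{1}{2} \left(- \frac{1}{4}\right) 38 = 143 - \frac{19}{4} = \frac{553}{4}$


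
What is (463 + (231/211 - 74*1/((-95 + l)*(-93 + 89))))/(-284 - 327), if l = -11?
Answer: -20752081/27331252 ≈ -0.75928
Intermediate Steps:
(463 + (231/211 - 74*1/((-95 + l)*(-93 + 89))))/(-284 - 327) = (463 + (231/211 - 74*1/((-95 - 11)*(-93 + 89))))/(-284 - 327) = (463 + (231*(1/211) - 74/((-106*(-4)))))/(-611) = (463 + (231/211 - 74/424))*(-1/611) = (463 + (231/211 - 74*1/424))*(-1/611) = (463 + (231/211 - 37/212))*(-1/611) = (463 + 41165/44732)*(-1/611) = (20752081/44732)*(-1/611) = -20752081/27331252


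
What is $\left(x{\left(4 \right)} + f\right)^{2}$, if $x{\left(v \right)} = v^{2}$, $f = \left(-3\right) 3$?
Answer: $49$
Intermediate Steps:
$f = -9$
$\left(x{\left(4 \right)} + f\right)^{2} = \left(4^{2} - 9\right)^{2} = \left(16 - 9\right)^{2} = 7^{2} = 49$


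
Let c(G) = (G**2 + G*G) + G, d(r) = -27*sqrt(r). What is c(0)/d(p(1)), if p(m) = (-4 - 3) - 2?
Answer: 0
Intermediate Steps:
p(m) = -9 (p(m) = -7 - 2 = -9)
c(G) = G + 2*G**2 (c(G) = (G**2 + G**2) + G = 2*G**2 + G = G + 2*G**2)
c(0)/d(p(1)) = (0*(1 + 2*0))/((-81*I)) = (0*(1 + 0))/((-81*I)) = (0*1)/((-81*I)) = 0*(I/81) = 0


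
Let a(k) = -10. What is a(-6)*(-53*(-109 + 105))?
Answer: -2120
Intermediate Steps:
a(-6)*(-53*(-109 + 105)) = -(-530)*(-109 + 105) = -(-530)*(-4) = -10*212 = -2120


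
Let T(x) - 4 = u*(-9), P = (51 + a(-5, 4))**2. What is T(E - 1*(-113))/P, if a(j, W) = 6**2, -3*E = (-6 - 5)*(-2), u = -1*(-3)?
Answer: -23/7569 ≈ -0.0030387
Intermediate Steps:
u = 3
E = -22/3 (E = -(-6 - 5)*(-2)/3 = -(-11)*(-2)/3 = -1/3*22 = -22/3 ≈ -7.3333)
a(j, W) = 36
P = 7569 (P = (51 + 36)**2 = 87**2 = 7569)
T(x) = -23 (T(x) = 4 + 3*(-9) = 4 - 27 = -23)
T(E - 1*(-113))/P = -23/7569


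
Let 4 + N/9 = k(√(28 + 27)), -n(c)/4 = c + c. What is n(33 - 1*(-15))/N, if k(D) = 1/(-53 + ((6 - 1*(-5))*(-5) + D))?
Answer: 5957632/559827 - 128*√55/559827 ≈ 10.640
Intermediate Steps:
n(c) = -8*c (n(c) = -4*(c + c) = -8*c)
k(D) = 1/(-108 + D) (k(D) = 1/(-53 + ((6 + 5)*(-5) + D)) = 1/(-53 + (11*(-5) + D)) = 1/(-53 + (-55 + D)) = 1/(-108 + D))
N = -36 + 9/(-108 + √55) (N = -36 + 9/(-108 + √(28 + 27)) = -36 + 9/(-108 + √55) ≈ -36.089)
n(33 - 1*(-15))/N = (-8*(33 - 1*(-15)))/(-418896/11609 - 9*√55/11609) = (-8*(33 + 15))/(-418896/11609 - 9*√55/11609) = (-8*48)/(-418896/11609 - 9*√55/11609) = -384/(-418896/11609 - 9*√55/11609)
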